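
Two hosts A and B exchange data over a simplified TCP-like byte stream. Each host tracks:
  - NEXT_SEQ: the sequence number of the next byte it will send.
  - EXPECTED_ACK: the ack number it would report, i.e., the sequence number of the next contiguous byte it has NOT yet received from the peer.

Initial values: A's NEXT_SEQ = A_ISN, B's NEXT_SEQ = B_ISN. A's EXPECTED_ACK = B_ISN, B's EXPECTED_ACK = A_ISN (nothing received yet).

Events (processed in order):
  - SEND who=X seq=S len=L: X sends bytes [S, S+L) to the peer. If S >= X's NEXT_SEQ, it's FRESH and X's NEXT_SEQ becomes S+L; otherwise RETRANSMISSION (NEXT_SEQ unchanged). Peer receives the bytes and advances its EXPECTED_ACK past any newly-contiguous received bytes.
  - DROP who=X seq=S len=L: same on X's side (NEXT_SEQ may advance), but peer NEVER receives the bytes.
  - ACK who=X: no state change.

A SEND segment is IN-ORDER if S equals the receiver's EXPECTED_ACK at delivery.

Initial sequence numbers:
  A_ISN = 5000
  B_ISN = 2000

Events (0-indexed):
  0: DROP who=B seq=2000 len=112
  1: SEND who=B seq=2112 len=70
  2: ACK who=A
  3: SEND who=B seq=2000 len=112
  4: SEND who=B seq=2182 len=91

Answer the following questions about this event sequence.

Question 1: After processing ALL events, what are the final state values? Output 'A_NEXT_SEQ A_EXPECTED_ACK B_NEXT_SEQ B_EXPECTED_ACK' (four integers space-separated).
Answer: 5000 2273 2273 5000

Derivation:
After event 0: A_seq=5000 A_ack=2000 B_seq=2112 B_ack=5000
After event 1: A_seq=5000 A_ack=2000 B_seq=2182 B_ack=5000
After event 2: A_seq=5000 A_ack=2000 B_seq=2182 B_ack=5000
After event 3: A_seq=5000 A_ack=2182 B_seq=2182 B_ack=5000
After event 4: A_seq=5000 A_ack=2273 B_seq=2273 B_ack=5000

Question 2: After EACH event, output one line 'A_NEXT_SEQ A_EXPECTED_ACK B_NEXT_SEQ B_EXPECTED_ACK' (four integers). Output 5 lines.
5000 2000 2112 5000
5000 2000 2182 5000
5000 2000 2182 5000
5000 2182 2182 5000
5000 2273 2273 5000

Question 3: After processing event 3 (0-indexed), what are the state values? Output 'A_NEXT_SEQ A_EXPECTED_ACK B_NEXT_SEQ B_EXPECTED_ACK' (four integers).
After event 0: A_seq=5000 A_ack=2000 B_seq=2112 B_ack=5000
After event 1: A_seq=5000 A_ack=2000 B_seq=2182 B_ack=5000
After event 2: A_seq=5000 A_ack=2000 B_seq=2182 B_ack=5000
After event 3: A_seq=5000 A_ack=2182 B_seq=2182 B_ack=5000

5000 2182 2182 5000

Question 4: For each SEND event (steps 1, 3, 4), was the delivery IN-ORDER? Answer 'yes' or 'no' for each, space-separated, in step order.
Answer: no yes yes

Derivation:
Step 1: SEND seq=2112 -> out-of-order
Step 3: SEND seq=2000 -> in-order
Step 4: SEND seq=2182 -> in-order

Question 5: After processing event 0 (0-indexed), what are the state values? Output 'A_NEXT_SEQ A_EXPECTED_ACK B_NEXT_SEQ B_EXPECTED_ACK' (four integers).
After event 0: A_seq=5000 A_ack=2000 B_seq=2112 B_ack=5000

5000 2000 2112 5000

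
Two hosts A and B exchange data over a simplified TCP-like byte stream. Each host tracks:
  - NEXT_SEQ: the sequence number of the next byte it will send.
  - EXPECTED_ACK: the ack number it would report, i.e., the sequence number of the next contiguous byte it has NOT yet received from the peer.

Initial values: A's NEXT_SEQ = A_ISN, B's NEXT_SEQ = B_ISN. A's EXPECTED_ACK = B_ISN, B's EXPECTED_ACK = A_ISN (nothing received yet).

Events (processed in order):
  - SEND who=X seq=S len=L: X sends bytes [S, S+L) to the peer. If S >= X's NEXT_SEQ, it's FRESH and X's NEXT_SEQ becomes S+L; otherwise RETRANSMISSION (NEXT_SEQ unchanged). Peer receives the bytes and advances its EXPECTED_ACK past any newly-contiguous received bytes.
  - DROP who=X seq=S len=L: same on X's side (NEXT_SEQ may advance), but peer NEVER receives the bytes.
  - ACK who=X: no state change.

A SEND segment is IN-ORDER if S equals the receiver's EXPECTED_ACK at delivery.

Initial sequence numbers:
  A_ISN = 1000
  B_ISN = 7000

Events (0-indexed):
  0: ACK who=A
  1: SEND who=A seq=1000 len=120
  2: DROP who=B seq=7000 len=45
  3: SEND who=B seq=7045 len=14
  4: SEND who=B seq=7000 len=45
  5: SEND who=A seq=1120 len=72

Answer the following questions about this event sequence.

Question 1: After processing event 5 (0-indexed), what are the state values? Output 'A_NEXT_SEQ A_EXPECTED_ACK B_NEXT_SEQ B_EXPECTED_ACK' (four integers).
After event 0: A_seq=1000 A_ack=7000 B_seq=7000 B_ack=1000
After event 1: A_seq=1120 A_ack=7000 B_seq=7000 B_ack=1120
After event 2: A_seq=1120 A_ack=7000 B_seq=7045 B_ack=1120
After event 3: A_seq=1120 A_ack=7000 B_seq=7059 B_ack=1120
After event 4: A_seq=1120 A_ack=7059 B_seq=7059 B_ack=1120
After event 5: A_seq=1192 A_ack=7059 B_seq=7059 B_ack=1192

1192 7059 7059 1192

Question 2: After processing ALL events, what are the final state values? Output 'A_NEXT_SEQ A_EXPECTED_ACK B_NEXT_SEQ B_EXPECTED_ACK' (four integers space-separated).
After event 0: A_seq=1000 A_ack=7000 B_seq=7000 B_ack=1000
After event 1: A_seq=1120 A_ack=7000 B_seq=7000 B_ack=1120
After event 2: A_seq=1120 A_ack=7000 B_seq=7045 B_ack=1120
After event 3: A_seq=1120 A_ack=7000 B_seq=7059 B_ack=1120
After event 4: A_seq=1120 A_ack=7059 B_seq=7059 B_ack=1120
After event 5: A_seq=1192 A_ack=7059 B_seq=7059 B_ack=1192

Answer: 1192 7059 7059 1192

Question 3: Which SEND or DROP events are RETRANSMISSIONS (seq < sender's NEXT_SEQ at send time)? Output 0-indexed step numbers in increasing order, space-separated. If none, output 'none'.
Step 1: SEND seq=1000 -> fresh
Step 2: DROP seq=7000 -> fresh
Step 3: SEND seq=7045 -> fresh
Step 4: SEND seq=7000 -> retransmit
Step 5: SEND seq=1120 -> fresh

Answer: 4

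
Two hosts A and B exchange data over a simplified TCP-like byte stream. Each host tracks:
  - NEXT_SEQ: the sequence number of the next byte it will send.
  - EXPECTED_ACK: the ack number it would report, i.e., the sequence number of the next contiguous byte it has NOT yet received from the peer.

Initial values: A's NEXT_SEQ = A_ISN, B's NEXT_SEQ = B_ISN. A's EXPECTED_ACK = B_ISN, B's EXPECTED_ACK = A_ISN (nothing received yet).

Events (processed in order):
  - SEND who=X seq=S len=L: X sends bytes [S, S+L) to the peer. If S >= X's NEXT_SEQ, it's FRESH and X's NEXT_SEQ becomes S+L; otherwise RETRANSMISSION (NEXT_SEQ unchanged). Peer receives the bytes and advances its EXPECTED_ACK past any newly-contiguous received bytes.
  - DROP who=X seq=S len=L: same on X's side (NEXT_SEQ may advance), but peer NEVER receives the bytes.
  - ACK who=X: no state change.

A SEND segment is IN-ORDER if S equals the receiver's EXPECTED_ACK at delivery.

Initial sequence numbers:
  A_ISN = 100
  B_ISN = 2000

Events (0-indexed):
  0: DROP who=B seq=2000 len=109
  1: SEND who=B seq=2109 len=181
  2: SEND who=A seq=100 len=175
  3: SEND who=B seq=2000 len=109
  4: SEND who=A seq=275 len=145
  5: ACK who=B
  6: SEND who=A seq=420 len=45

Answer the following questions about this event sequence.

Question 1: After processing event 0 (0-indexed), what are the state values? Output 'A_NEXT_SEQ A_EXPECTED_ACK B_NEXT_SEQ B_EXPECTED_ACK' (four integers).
After event 0: A_seq=100 A_ack=2000 B_seq=2109 B_ack=100

100 2000 2109 100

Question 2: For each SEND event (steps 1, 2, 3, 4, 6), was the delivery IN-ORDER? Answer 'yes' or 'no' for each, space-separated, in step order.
Step 1: SEND seq=2109 -> out-of-order
Step 2: SEND seq=100 -> in-order
Step 3: SEND seq=2000 -> in-order
Step 4: SEND seq=275 -> in-order
Step 6: SEND seq=420 -> in-order

Answer: no yes yes yes yes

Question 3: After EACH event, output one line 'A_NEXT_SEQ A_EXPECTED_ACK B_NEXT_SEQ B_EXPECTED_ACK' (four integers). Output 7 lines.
100 2000 2109 100
100 2000 2290 100
275 2000 2290 275
275 2290 2290 275
420 2290 2290 420
420 2290 2290 420
465 2290 2290 465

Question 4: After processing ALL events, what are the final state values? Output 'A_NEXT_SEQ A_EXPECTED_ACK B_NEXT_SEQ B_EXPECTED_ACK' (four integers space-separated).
After event 0: A_seq=100 A_ack=2000 B_seq=2109 B_ack=100
After event 1: A_seq=100 A_ack=2000 B_seq=2290 B_ack=100
After event 2: A_seq=275 A_ack=2000 B_seq=2290 B_ack=275
After event 3: A_seq=275 A_ack=2290 B_seq=2290 B_ack=275
After event 4: A_seq=420 A_ack=2290 B_seq=2290 B_ack=420
After event 5: A_seq=420 A_ack=2290 B_seq=2290 B_ack=420
After event 6: A_seq=465 A_ack=2290 B_seq=2290 B_ack=465

Answer: 465 2290 2290 465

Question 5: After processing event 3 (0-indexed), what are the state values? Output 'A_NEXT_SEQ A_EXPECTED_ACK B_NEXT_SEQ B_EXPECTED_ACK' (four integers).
After event 0: A_seq=100 A_ack=2000 B_seq=2109 B_ack=100
After event 1: A_seq=100 A_ack=2000 B_seq=2290 B_ack=100
After event 2: A_seq=275 A_ack=2000 B_seq=2290 B_ack=275
After event 3: A_seq=275 A_ack=2290 B_seq=2290 B_ack=275

275 2290 2290 275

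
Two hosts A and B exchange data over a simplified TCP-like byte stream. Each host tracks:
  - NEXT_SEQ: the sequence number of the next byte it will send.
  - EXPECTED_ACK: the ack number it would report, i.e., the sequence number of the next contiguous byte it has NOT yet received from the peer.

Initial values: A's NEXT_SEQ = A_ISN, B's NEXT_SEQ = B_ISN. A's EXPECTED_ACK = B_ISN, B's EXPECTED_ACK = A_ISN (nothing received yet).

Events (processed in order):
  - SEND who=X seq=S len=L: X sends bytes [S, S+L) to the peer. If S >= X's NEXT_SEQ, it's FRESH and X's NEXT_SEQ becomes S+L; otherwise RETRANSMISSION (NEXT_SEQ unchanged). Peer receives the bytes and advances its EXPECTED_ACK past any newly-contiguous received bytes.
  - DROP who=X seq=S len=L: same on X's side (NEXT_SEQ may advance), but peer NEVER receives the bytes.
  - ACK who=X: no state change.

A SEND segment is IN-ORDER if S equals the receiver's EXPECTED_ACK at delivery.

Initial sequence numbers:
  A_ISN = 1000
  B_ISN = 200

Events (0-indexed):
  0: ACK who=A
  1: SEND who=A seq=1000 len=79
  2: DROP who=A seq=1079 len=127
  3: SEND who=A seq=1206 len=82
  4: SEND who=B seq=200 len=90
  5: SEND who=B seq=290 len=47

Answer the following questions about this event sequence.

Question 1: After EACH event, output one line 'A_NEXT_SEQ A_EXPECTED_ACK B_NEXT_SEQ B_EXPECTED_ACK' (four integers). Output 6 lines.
1000 200 200 1000
1079 200 200 1079
1206 200 200 1079
1288 200 200 1079
1288 290 290 1079
1288 337 337 1079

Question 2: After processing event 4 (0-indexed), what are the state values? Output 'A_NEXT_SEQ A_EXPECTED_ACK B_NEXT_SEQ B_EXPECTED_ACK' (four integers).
After event 0: A_seq=1000 A_ack=200 B_seq=200 B_ack=1000
After event 1: A_seq=1079 A_ack=200 B_seq=200 B_ack=1079
After event 2: A_seq=1206 A_ack=200 B_seq=200 B_ack=1079
After event 3: A_seq=1288 A_ack=200 B_seq=200 B_ack=1079
After event 4: A_seq=1288 A_ack=290 B_seq=290 B_ack=1079

1288 290 290 1079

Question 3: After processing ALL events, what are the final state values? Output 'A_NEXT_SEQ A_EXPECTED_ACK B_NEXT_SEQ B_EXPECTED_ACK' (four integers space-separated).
After event 0: A_seq=1000 A_ack=200 B_seq=200 B_ack=1000
After event 1: A_seq=1079 A_ack=200 B_seq=200 B_ack=1079
After event 2: A_seq=1206 A_ack=200 B_seq=200 B_ack=1079
After event 3: A_seq=1288 A_ack=200 B_seq=200 B_ack=1079
After event 4: A_seq=1288 A_ack=290 B_seq=290 B_ack=1079
After event 5: A_seq=1288 A_ack=337 B_seq=337 B_ack=1079

Answer: 1288 337 337 1079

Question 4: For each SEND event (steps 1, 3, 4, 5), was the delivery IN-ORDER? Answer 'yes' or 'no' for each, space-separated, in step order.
Answer: yes no yes yes

Derivation:
Step 1: SEND seq=1000 -> in-order
Step 3: SEND seq=1206 -> out-of-order
Step 4: SEND seq=200 -> in-order
Step 5: SEND seq=290 -> in-order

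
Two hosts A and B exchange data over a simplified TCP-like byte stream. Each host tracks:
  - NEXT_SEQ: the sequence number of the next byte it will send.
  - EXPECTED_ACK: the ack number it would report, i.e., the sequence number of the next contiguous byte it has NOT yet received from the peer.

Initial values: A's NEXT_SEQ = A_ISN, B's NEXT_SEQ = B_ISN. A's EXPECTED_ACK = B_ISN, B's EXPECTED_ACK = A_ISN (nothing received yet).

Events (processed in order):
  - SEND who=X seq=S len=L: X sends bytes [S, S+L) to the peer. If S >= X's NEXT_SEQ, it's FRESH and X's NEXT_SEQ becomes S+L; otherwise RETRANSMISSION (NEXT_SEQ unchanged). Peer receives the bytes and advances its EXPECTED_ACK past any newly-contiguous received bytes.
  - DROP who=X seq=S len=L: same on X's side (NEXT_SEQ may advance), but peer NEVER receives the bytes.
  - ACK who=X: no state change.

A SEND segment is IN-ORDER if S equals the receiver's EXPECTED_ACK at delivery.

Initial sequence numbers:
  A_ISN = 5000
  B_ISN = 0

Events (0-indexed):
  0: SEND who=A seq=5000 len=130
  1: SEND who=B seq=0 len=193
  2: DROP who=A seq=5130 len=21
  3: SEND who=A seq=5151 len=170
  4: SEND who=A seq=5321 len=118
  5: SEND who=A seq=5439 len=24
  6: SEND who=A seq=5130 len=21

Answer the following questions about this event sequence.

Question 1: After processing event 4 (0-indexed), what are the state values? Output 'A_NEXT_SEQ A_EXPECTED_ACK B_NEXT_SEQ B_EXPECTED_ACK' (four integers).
After event 0: A_seq=5130 A_ack=0 B_seq=0 B_ack=5130
After event 1: A_seq=5130 A_ack=193 B_seq=193 B_ack=5130
After event 2: A_seq=5151 A_ack=193 B_seq=193 B_ack=5130
After event 3: A_seq=5321 A_ack=193 B_seq=193 B_ack=5130
After event 4: A_seq=5439 A_ack=193 B_seq=193 B_ack=5130

5439 193 193 5130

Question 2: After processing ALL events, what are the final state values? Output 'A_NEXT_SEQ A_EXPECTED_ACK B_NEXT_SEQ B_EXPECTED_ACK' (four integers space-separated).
Answer: 5463 193 193 5463

Derivation:
After event 0: A_seq=5130 A_ack=0 B_seq=0 B_ack=5130
After event 1: A_seq=5130 A_ack=193 B_seq=193 B_ack=5130
After event 2: A_seq=5151 A_ack=193 B_seq=193 B_ack=5130
After event 3: A_seq=5321 A_ack=193 B_seq=193 B_ack=5130
After event 4: A_seq=5439 A_ack=193 B_seq=193 B_ack=5130
After event 5: A_seq=5463 A_ack=193 B_seq=193 B_ack=5130
After event 6: A_seq=5463 A_ack=193 B_seq=193 B_ack=5463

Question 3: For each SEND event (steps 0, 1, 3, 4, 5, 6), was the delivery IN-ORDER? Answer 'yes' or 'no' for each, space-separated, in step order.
Answer: yes yes no no no yes

Derivation:
Step 0: SEND seq=5000 -> in-order
Step 1: SEND seq=0 -> in-order
Step 3: SEND seq=5151 -> out-of-order
Step 4: SEND seq=5321 -> out-of-order
Step 5: SEND seq=5439 -> out-of-order
Step 6: SEND seq=5130 -> in-order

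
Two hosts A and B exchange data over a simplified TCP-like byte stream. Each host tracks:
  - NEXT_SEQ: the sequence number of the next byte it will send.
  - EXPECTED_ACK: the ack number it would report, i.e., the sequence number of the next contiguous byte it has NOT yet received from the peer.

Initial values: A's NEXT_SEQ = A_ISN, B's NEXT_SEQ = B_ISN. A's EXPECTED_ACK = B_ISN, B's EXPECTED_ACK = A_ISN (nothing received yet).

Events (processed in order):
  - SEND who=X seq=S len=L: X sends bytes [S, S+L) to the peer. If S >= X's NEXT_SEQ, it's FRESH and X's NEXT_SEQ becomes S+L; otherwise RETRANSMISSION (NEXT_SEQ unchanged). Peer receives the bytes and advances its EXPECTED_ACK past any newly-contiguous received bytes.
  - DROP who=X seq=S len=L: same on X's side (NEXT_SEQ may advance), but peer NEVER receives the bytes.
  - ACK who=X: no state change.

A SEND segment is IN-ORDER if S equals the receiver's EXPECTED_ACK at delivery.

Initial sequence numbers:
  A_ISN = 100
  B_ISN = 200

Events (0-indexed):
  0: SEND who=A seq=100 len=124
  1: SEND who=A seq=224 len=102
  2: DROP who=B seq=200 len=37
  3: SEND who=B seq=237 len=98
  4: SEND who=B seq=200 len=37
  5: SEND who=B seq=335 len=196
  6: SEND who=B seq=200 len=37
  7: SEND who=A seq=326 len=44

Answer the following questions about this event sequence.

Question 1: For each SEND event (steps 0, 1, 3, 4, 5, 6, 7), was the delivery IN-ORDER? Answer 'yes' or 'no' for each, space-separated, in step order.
Answer: yes yes no yes yes no yes

Derivation:
Step 0: SEND seq=100 -> in-order
Step 1: SEND seq=224 -> in-order
Step 3: SEND seq=237 -> out-of-order
Step 4: SEND seq=200 -> in-order
Step 5: SEND seq=335 -> in-order
Step 6: SEND seq=200 -> out-of-order
Step 7: SEND seq=326 -> in-order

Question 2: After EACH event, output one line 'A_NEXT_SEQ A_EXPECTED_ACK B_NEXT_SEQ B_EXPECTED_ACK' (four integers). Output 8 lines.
224 200 200 224
326 200 200 326
326 200 237 326
326 200 335 326
326 335 335 326
326 531 531 326
326 531 531 326
370 531 531 370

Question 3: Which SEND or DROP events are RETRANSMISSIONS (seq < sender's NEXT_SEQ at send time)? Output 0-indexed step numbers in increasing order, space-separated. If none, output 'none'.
Step 0: SEND seq=100 -> fresh
Step 1: SEND seq=224 -> fresh
Step 2: DROP seq=200 -> fresh
Step 3: SEND seq=237 -> fresh
Step 4: SEND seq=200 -> retransmit
Step 5: SEND seq=335 -> fresh
Step 6: SEND seq=200 -> retransmit
Step 7: SEND seq=326 -> fresh

Answer: 4 6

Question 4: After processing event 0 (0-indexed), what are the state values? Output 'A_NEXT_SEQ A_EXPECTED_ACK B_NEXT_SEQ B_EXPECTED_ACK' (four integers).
After event 0: A_seq=224 A_ack=200 B_seq=200 B_ack=224

224 200 200 224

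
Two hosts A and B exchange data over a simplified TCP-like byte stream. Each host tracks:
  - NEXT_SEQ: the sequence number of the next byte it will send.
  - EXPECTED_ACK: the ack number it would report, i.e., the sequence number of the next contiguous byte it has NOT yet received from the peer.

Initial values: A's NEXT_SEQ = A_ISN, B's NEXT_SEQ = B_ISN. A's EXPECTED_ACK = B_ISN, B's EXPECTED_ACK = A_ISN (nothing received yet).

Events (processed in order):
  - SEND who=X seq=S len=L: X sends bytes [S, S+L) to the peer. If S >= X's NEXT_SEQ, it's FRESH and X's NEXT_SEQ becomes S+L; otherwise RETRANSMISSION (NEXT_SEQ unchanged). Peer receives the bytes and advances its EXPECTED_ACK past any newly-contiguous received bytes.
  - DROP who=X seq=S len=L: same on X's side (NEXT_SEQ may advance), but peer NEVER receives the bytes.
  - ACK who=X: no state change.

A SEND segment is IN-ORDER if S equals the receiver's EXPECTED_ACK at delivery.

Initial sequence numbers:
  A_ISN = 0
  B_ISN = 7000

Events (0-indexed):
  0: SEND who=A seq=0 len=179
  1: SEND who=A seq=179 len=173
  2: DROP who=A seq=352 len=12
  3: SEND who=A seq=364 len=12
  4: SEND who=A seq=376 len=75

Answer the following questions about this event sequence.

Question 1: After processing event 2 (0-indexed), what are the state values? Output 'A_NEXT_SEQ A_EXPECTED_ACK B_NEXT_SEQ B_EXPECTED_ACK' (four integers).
After event 0: A_seq=179 A_ack=7000 B_seq=7000 B_ack=179
After event 1: A_seq=352 A_ack=7000 B_seq=7000 B_ack=352
After event 2: A_seq=364 A_ack=7000 B_seq=7000 B_ack=352

364 7000 7000 352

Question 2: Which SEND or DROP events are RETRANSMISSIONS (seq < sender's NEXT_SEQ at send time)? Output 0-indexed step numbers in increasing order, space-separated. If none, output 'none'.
Step 0: SEND seq=0 -> fresh
Step 1: SEND seq=179 -> fresh
Step 2: DROP seq=352 -> fresh
Step 3: SEND seq=364 -> fresh
Step 4: SEND seq=376 -> fresh

Answer: none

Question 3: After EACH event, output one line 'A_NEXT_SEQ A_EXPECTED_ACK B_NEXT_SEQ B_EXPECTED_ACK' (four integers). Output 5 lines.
179 7000 7000 179
352 7000 7000 352
364 7000 7000 352
376 7000 7000 352
451 7000 7000 352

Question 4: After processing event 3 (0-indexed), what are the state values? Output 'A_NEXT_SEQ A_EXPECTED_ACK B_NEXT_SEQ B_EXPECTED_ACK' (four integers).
After event 0: A_seq=179 A_ack=7000 B_seq=7000 B_ack=179
After event 1: A_seq=352 A_ack=7000 B_seq=7000 B_ack=352
After event 2: A_seq=364 A_ack=7000 B_seq=7000 B_ack=352
After event 3: A_seq=376 A_ack=7000 B_seq=7000 B_ack=352

376 7000 7000 352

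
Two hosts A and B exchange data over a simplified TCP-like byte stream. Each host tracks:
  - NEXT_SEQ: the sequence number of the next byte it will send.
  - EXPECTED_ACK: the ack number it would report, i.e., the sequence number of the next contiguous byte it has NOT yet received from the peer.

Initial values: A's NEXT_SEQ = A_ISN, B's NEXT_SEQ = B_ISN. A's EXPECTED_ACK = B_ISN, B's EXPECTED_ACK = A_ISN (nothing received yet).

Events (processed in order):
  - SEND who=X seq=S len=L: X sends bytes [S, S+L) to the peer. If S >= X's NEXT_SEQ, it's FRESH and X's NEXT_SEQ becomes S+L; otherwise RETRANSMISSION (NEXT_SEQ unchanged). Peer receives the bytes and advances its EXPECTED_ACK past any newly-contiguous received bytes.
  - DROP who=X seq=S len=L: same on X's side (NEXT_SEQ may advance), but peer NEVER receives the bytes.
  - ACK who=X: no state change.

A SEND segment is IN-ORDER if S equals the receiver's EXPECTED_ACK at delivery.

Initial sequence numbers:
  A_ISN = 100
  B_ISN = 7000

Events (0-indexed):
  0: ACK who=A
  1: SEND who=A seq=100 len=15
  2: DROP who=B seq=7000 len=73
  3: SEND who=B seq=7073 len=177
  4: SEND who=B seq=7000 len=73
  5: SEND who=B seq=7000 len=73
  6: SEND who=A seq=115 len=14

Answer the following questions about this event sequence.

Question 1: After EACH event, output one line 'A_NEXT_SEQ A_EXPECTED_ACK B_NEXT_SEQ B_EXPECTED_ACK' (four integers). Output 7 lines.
100 7000 7000 100
115 7000 7000 115
115 7000 7073 115
115 7000 7250 115
115 7250 7250 115
115 7250 7250 115
129 7250 7250 129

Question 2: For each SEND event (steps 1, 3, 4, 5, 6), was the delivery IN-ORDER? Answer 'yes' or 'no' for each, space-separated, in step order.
Step 1: SEND seq=100 -> in-order
Step 3: SEND seq=7073 -> out-of-order
Step 4: SEND seq=7000 -> in-order
Step 5: SEND seq=7000 -> out-of-order
Step 6: SEND seq=115 -> in-order

Answer: yes no yes no yes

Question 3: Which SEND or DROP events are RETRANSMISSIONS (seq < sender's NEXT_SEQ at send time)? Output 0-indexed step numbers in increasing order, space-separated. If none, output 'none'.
Step 1: SEND seq=100 -> fresh
Step 2: DROP seq=7000 -> fresh
Step 3: SEND seq=7073 -> fresh
Step 4: SEND seq=7000 -> retransmit
Step 5: SEND seq=7000 -> retransmit
Step 6: SEND seq=115 -> fresh

Answer: 4 5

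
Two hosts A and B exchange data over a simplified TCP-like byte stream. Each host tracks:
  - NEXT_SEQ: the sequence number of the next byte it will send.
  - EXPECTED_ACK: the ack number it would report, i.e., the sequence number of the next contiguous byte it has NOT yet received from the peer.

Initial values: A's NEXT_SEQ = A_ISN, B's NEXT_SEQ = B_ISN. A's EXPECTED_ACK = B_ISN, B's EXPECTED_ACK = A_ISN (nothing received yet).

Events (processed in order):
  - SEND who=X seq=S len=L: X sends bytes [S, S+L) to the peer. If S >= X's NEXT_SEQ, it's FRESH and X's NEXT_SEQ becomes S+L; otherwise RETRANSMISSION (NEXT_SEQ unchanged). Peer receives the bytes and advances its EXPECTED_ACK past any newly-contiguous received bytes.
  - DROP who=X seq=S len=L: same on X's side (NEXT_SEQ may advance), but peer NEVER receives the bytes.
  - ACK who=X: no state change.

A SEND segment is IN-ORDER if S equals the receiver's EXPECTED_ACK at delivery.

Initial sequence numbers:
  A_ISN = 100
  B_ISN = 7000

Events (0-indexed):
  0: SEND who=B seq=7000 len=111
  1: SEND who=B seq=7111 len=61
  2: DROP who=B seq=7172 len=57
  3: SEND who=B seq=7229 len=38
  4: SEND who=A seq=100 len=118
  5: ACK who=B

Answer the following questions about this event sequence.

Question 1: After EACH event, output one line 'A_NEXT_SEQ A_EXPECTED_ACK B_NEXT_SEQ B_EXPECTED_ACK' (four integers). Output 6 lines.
100 7111 7111 100
100 7172 7172 100
100 7172 7229 100
100 7172 7267 100
218 7172 7267 218
218 7172 7267 218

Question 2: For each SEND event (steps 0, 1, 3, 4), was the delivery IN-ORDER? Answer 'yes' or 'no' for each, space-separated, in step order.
Step 0: SEND seq=7000 -> in-order
Step 1: SEND seq=7111 -> in-order
Step 3: SEND seq=7229 -> out-of-order
Step 4: SEND seq=100 -> in-order

Answer: yes yes no yes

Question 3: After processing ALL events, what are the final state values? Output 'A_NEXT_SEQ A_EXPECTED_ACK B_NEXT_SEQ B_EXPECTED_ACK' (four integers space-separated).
After event 0: A_seq=100 A_ack=7111 B_seq=7111 B_ack=100
After event 1: A_seq=100 A_ack=7172 B_seq=7172 B_ack=100
After event 2: A_seq=100 A_ack=7172 B_seq=7229 B_ack=100
After event 3: A_seq=100 A_ack=7172 B_seq=7267 B_ack=100
After event 4: A_seq=218 A_ack=7172 B_seq=7267 B_ack=218
After event 5: A_seq=218 A_ack=7172 B_seq=7267 B_ack=218

Answer: 218 7172 7267 218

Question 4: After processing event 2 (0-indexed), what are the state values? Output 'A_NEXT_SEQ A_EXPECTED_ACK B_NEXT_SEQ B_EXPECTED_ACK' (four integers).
After event 0: A_seq=100 A_ack=7111 B_seq=7111 B_ack=100
After event 1: A_seq=100 A_ack=7172 B_seq=7172 B_ack=100
After event 2: A_seq=100 A_ack=7172 B_seq=7229 B_ack=100

100 7172 7229 100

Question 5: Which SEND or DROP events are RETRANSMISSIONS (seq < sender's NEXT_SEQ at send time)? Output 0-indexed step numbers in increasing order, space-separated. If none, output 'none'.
Answer: none

Derivation:
Step 0: SEND seq=7000 -> fresh
Step 1: SEND seq=7111 -> fresh
Step 2: DROP seq=7172 -> fresh
Step 3: SEND seq=7229 -> fresh
Step 4: SEND seq=100 -> fresh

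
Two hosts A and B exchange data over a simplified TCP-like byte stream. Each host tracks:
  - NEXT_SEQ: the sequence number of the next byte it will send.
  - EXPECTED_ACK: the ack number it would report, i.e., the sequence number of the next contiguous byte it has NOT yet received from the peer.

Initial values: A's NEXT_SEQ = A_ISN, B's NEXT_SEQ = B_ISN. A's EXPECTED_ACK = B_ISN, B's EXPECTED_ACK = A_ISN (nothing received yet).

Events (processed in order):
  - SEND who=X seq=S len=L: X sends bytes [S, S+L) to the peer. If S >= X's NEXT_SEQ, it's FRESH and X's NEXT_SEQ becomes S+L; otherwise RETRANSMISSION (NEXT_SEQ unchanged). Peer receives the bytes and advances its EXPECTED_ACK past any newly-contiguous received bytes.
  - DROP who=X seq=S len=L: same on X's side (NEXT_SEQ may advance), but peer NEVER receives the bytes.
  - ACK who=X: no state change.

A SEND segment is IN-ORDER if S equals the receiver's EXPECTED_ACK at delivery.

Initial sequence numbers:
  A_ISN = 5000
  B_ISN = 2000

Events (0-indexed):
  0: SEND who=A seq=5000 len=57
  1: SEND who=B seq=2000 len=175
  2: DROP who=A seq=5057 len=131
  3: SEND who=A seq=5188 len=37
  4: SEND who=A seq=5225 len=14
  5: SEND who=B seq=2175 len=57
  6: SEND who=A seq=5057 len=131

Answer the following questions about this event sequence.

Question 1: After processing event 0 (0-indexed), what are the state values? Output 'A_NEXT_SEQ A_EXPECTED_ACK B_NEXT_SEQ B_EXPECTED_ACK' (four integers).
After event 0: A_seq=5057 A_ack=2000 B_seq=2000 B_ack=5057

5057 2000 2000 5057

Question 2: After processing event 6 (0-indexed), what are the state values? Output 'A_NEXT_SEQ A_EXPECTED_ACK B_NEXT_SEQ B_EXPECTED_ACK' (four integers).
After event 0: A_seq=5057 A_ack=2000 B_seq=2000 B_ack=5057
After event 1: A_seq=5057 A_ack=2175 B_seq=2175 B_ack=5057
After event 2: A_seq=5188 A_ack=2175 B_seq=2175 B_ack=5057
After event 3: A_seq=5225 A_ack=2175 B_seq=2175 B_ack=5057
After event 4: A_seq=5239 A_ack=2175 B_seq=2175 B_ack=5057
After event 5: A_seq=5239 A_ack=2232 B_seq=2232 B_ack=5057
After event 6: A_seq=5239 A_ack=2232 B_seq=2232 B_ack=5239

5239 2232 2232 5239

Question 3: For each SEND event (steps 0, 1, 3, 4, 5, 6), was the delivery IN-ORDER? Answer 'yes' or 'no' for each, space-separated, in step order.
Answer: yes yes no no yes yes

Derivation:
Step 0: SEND seq=5000 -> in-order
Step 1: SEND seq=2000 -> in-order
Step 3: SEND seq=5188 -> out-of-order
Step 4: SEND seq=5225 -> out-of-order
Step 5: SEND seq=2175 -> in-order
Step 6: SEND seq=5057 -> in-order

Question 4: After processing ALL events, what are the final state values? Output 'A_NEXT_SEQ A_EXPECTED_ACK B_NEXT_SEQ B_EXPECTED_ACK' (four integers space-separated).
Answer: 5239 2232 2232 5239

Derivation:
After event 0: A_seq=5057 A_ack=2000 B_seq=2000 B_ack=5057
After event 1: A_seq=5057 A_ack=2175 B_seq=2175 B_ack=5057
After event 2: A_seq=5188 A_ack=2175 B_seq=2175 B_ack=5057
After event 3: A_seq=5225 A_ack=2175 B_seq=2175 B_ack=5057
After event 4: A_seq=5239 A_ack=2175 B_seq=2175 B_ack=5057
After event 5: A_seq=5239 A_ack=2232 B_seq=2232 B_ack=5057
After event 6: A_seq=5239 A_ack=2232 B_seq=2232 B_ack=5239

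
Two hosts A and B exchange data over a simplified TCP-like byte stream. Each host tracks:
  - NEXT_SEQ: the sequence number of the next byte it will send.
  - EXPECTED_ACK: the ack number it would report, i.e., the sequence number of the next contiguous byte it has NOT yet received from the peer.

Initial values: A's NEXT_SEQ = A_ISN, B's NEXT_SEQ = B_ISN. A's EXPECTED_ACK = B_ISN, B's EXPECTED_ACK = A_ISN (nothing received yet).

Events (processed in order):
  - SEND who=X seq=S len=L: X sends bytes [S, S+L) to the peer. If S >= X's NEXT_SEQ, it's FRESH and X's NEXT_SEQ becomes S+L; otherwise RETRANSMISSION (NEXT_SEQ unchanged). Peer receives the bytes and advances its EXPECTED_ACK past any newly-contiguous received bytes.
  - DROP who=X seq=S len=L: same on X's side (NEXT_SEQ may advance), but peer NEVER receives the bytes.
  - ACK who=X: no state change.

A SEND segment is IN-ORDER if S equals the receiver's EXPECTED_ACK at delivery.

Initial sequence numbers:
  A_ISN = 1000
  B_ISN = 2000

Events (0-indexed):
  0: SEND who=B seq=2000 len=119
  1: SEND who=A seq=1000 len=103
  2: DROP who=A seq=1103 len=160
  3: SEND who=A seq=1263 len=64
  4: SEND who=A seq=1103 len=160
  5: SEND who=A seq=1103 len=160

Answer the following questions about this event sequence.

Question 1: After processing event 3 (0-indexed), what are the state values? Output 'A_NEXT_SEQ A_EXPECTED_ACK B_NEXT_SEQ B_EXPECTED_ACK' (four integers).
After event 0: A_seq=1000 A_ack=2119 B_seq=2119 B_ack=1000
After event 1: A_seq=1103 A_ack=2119 B_seq=2119 B_ack=1103
After event 2: A_seq=1263 A_ack=2119 B_seq=2119 B_ack=1103
After event 3: A_seq=1327 A_ack=2119 B_seq=2119 B_ack=1103

1327 2119 2119 1103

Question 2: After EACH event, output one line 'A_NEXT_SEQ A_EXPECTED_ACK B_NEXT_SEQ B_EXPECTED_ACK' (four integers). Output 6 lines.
1000 2119 2119 1000
1103 2119 2119 1103
1263 2119 2119 1103
1327 2119 2119 1103
1327 2119 2119 1327
1327 2119 2119 1327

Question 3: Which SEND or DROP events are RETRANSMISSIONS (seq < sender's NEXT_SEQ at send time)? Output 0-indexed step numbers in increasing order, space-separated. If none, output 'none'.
Answer: 4 5

Derivation:
Step 0: SEND seq=2000 -> fresh
Step 1: SEND seq=1000 -> fresh
Step 2: DROP seq=1103 -> fresh
Step 3: SEND seq=1263 -> fresh
Step 4: SEND seq=1103 -> retransmit
Step 5: SEND seq=1103 -> retransmit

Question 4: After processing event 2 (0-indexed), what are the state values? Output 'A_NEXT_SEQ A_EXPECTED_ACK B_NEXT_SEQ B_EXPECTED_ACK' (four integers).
After event 0: A_seq=1000 A_ack=2119 B_seq=2119 B_ack=1000
After event 1: A_seq=1103 A_ack=2119 B_seq=2119 B_ack=1103
After event 2: A_seq=1263 A_ack=2119 B_seq=2119 B_ack=1103

1263 2119 2119 1103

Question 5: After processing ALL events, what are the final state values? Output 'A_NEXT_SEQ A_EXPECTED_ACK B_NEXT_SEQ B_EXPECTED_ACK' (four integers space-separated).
After event 0: A_seq=1000 A_ack=2119 B_seq=2119 B_ack=1000
After event 1: A_seq=1103 A_ack=2119 B_seq=2119 B_ack=1103
After event 2: A_seq=1263 A_ack=2119 B_seq=2119 B_ack=1103
After event 3: A_seq=1327 A_ack=2119 B_seq=2119 B_ack=1103
After event 4: A_seq=1327 A_ack=2119 B_seq=2119 B_ack=1327
After event 5: A_seq=1327 A_ack=2119 B_seq=2119 B_ack=1327

Answer: 1327 2119 2119 1327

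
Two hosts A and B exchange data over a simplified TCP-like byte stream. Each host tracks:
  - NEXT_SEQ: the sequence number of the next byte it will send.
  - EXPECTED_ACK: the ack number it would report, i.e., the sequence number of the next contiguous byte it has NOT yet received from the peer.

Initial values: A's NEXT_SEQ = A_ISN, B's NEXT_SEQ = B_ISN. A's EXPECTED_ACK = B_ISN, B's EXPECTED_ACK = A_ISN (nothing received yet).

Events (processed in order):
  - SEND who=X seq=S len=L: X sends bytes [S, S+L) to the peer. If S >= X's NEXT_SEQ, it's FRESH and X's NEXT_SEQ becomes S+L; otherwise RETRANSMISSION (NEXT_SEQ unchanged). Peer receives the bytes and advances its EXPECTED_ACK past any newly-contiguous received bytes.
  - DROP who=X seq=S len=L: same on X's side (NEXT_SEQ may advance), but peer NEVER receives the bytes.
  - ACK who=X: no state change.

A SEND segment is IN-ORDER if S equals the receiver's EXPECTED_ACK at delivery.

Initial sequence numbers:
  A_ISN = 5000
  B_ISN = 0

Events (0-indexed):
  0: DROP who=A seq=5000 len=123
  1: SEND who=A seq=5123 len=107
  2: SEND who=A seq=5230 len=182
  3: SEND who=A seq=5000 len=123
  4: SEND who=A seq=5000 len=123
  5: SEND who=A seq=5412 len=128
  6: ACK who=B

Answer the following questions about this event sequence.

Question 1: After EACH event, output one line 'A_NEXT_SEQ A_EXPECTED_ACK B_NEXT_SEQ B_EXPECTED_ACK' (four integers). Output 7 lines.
5123 0 0 5000
5230 0 0 5000
5412 0 0 5000
5412 0 0 5412
5412 0 0 5412
5540 0 0 5540
5540 0 0 5540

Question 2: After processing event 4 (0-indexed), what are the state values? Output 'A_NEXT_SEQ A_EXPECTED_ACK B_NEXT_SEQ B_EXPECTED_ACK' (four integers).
After event 0: A_seq=5123 A_ack=0 B_seq=0 B_ack=5000
After event 1: A_seq=5230 A_ack=0 B_seq=0 B_ack=5000
After event 2: A_seq=5412 A_ack=0 B_seq=0 B_ack=5000
After event 3: A_seq=5412 A_ack=0 B_seq=0 B_ack=5412
After event 4: A_seq=5412 A_ack=0 B_seq=0 B_ack=5412

5412 0 0 5412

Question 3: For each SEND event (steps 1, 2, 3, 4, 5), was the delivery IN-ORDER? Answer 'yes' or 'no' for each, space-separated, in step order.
Step 1: SEND seq=5123 -> out-of-order
Step 2: SEND seq=5230 -> out-of-order
Step 3: SEND seq=5000 -> in-order
Step 4: SEND seq=5000 -> out-of-order
Step 5: SEND seq=5412 -> in-order

Answer: no no yes no yes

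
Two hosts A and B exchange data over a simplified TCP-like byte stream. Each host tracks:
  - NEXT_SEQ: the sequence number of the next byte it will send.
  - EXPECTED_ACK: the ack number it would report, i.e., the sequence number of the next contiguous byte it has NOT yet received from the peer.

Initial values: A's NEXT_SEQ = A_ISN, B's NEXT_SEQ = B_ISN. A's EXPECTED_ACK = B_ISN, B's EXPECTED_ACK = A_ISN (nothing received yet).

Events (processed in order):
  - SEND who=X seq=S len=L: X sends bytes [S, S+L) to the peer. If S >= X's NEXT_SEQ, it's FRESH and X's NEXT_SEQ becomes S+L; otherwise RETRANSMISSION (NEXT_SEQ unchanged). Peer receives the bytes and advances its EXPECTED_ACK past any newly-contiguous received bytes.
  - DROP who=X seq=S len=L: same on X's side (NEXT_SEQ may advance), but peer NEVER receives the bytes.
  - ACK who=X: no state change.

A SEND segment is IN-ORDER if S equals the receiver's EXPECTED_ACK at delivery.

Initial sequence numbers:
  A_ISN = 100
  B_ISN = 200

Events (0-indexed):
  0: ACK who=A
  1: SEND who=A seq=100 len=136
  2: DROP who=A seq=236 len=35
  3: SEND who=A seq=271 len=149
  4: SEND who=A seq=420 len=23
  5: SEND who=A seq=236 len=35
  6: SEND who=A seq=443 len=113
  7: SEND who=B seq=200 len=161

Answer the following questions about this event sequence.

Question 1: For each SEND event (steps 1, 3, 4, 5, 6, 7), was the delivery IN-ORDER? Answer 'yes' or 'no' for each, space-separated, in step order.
Answer: yes no no yes yes yes

Derivation:
Step 1: SEND seq=100 -> in-order
Step 3: SEND seq=271 -> out-of-order
Step 4: SEND seq=420 -> out-of-order
Step 5: SEND seq=236 -> in-order
Step 6: SEND seq=443 -> in-order
Step 7: SEND seq=200 -> in-order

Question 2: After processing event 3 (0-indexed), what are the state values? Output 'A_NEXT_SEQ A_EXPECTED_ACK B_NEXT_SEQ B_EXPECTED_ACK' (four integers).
After event 0: A_seq=100 A_ack=200 B_seq=200 B_ack=100
After event 1: A_seq=236 A_ack=200 B_seq=200 B_ack=236
After event 2: A_seq=271 A_ack=200 B_seq=200 B_ack=236
After event 3: A_seq=420 A_ack=200 B_seq=200 B_ack=236

420 200 200 236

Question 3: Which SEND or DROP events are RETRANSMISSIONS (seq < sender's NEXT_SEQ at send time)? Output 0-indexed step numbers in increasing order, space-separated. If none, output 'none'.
Step 1: SEND seq=100 -> fresh
Step 2: DROP seq=236 -> fresh
Step 3: SEND seq=271 -> fresh
Step 4: SEND seq=420 -> fresh
Step 5: SEND seq=236 -> retransmit
Step 6: SEND seq=443 -> fresh
Step 7: SEND seq=200 -> fresh

Answer: 5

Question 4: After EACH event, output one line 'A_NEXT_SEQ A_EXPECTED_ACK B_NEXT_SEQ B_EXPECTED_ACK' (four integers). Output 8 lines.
100 200 200 100
236 200 200 236
271 200 200 236
420 200 200 236
443 200 200 236
443 200 200 443
556 200 200 556
556 361 361 556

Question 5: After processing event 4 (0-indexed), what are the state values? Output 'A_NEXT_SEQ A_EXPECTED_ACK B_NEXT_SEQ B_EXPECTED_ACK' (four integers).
After event 0: A_seq=100 A_ack=200 B_seq=200 B_ack=100
After event 1: A_seq=236 A_ack=200 B_seq=200 B_ack=236
After event 2: A_seq=271 A_ack=200 B_seq=200 B_ack=236
After event 3: A_seq=420 A_ack=200 B_seq=200 B_ack=236
After event 4: A_seq=443 A_ack=200 B_seq=200 B_ack=236

443 200 200 236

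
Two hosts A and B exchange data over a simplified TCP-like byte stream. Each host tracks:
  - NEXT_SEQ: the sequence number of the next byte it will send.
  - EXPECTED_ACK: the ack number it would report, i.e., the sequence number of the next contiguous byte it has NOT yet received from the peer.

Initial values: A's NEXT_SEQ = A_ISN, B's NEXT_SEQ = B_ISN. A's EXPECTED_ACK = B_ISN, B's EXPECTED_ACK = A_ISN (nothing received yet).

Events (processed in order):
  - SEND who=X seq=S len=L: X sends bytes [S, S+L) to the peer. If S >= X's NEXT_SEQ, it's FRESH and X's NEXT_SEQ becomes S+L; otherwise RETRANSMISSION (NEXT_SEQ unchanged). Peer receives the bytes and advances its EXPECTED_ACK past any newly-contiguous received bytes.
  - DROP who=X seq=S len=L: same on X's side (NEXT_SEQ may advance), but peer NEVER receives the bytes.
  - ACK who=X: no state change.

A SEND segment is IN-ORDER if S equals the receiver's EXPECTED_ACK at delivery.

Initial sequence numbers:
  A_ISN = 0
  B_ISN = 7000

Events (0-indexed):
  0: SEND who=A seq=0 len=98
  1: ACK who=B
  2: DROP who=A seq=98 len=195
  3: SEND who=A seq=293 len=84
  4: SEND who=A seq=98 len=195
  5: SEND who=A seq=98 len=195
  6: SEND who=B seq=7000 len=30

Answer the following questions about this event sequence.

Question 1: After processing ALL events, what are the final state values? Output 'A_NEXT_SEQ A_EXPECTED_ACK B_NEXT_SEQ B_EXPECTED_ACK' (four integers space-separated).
After event 0: A_seq=98 A_ack=7000 B_seq=7000 B_ack=98
After event 1: A_seq=98 A_ack=7000 B_seq=7000 B_ack=98
After event 2: A_seq=293 A_ack=7000 B_seq=7000 B_ack=98
After event 3: A_seq=377 A_ack=7000 B_seq=7000 B_ack=98
After event 4: A_seq=377 A_ack=7000 B_seq=7000 B_ack=377
After event 5: A_seq=377 A_ack=7000 B_seq=7000 B_ack=377
After event 6: A_seq=377 A_ack=7030 B_seq=7030 B_ack=377

Answer: 377 7030 7030 377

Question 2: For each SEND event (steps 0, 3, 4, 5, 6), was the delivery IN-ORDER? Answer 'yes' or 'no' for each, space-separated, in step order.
Step 0: SEND seq=0 -> in-order
Step 3: SEND seq=293 -> out-of-order
Step 4: SEND seq=98 -> in-order
Step 5: SEND seq=98 -> out-of-order
Step 6: SEND seq=7000 -> in-order

Answer: yes no yes no yes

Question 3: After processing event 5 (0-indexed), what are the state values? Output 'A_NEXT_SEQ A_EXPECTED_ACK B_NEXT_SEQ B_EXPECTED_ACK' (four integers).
After event 0: A_seq=98 A_ack=7000 B_seq=7000 B_ack=98
After event 1: A_seq=98 A_ack=7000 B_seq=7000 B_ack=98
After event 2: A_seq=293 A_ack=7000 B_seq=7000 B_ack=98
After event 3: A_seq=377 A_ack=7000 B_seq=7000 B_ack=98
After event 4: A_seq=377 A_ack=7000 B_seq=7000 B_ack=377
After event 5: A_seq=377 A_ack=7000 B_seq=7000 B_ack=377

377 7000 7000 377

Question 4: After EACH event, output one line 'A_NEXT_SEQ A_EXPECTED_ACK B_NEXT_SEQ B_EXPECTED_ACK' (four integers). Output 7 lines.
98 7000 7000 98
98 7000 7000 98
293 7000 7000 98
377 7000 7000 98
377 7000 7000 377
377 7000 7000 377
377 7030 7030 377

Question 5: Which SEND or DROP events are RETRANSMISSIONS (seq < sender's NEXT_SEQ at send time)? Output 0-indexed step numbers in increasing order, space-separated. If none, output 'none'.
Step 0: SEND seq=0 -> fresh
Step 2: DROP seq=98 -> fresh
Step 3: SEND seq=293 -> fresh
Step 4: SEND seq=98 -> retransmit
Step 5: SEND seq=98 -> retransmit
Step 6: SEND seq=7000 -> fresh

Answer: 4 5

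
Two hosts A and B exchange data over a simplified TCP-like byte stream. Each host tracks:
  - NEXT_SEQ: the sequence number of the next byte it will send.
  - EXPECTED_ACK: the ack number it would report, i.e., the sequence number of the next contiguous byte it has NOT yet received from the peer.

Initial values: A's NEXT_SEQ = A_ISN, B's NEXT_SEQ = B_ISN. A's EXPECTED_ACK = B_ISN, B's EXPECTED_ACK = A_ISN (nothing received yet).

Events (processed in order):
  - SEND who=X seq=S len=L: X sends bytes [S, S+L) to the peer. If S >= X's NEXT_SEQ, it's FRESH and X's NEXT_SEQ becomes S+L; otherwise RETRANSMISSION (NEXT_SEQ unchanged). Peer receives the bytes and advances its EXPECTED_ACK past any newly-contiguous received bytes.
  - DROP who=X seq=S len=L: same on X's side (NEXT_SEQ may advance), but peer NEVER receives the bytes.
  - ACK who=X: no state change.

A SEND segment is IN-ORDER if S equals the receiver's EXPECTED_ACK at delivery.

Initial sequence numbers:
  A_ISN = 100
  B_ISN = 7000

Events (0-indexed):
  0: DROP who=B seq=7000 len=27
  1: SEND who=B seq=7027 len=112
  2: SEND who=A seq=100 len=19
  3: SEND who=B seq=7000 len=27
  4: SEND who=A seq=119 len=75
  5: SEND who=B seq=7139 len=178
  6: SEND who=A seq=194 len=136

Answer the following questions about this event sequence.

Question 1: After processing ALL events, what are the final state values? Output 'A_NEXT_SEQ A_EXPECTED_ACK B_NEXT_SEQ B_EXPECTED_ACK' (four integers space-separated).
After event 0: A_seq=100 A_ack=7000 B_seq=7027 B_ack=100
After event 1: A_seq=100 A_ack=7000 B_seq=7139 B_ack=100
After event 2: A_seq=119 A_ack=7000 B_seq=7139 B_ack=119
After event 3: A_seq=119 A_ack=7139 B_seq=7139 B_ack=119
After event 4: A_seq=194 A_ack=7139 B_seq=7139 B_ack=194
After event 5: A_seq=194 A_ack=7317 B_seq=7317 B_ack=194
After event 6: A_seq=330 A_ack=7317 B_seq=7317 B_ack=330

Answer: 330 7317 7317 330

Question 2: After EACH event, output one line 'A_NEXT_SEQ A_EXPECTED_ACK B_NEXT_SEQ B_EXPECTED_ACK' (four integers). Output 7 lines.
100 7000 7027 100
100 7000 7139 100
119 7000 7139 119
119 7139 7139 119
194 7139 7139 194
194 7317 7317 194
330 7317 7317 330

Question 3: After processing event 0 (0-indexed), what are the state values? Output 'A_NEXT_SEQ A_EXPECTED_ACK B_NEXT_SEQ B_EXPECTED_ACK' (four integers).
After event 0: A_seq=100 A_ack=7000 B_seq=7027 B_ack=100

100 7000 7027 100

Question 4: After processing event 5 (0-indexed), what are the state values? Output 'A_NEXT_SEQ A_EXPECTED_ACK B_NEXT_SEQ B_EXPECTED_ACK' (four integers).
After event 0: A_seq=100 A_ack=7000 B_seq=7027 B_ack=100
After event 1: A_seq=100 A_ack=7000 B_seq=7139 B_ack=100
After event 2: A_seq=119 A_ack=7000 B_seq=7139 B_ack=119
After event 3: A_seq=119 A_ack=7139 B_seq=7139 B_ack=119
After event 4: A_seq=194 A_ack=7139 B_seq=7139 B_ack=194
After event 5: A_seq=194 A_ack=7317 B_seq=7317 B_ack=194

194 7317 7317 194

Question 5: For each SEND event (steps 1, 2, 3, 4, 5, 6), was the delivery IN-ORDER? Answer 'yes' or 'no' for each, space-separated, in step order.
Step 1: SEND seq=7027 -> out-of-order
Step 2: SEND seq=100 -> in-order
Step 3: SEND seq=7000 -> in-order
Step 4: SEND seq=119 -> in-order
Step 5: SEND seq=7139 -> in-order
Step 6: SEND seq=194 -> in-order

Answer: no yes yes yes yes yes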